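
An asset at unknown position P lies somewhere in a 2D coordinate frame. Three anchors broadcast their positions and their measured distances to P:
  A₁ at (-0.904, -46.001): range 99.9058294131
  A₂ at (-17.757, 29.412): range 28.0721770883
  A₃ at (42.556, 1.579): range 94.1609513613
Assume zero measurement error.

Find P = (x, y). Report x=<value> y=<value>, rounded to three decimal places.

eq1: (x + 0.904)² + (y + 46.001)² = 99.9058294131²
eq2: (x + 17.757)² + (y − 29.412)² = 28.0721770883²
eq3: (x − 42.556)² + (y − 1.579)² = 94.1609513613²
eq3−eq2, eq3−eq1 (x²,y² cancel):
  -120.626·x + 55.666·y = 7445.108051
  -86.920·x − 95.160·y = -811.487149
det = -120.626·-95.160 − 55.666·-86.920 = 16317.258880
x = (7445.108051·-95.160 − 55.666·-811.487149) / 16317.258880 = -40.650470
y = (-120.626·-811.487149 − 7445.108051·-86.920) / 16317.258880 = 45.658112

x=-40.650 y=45.658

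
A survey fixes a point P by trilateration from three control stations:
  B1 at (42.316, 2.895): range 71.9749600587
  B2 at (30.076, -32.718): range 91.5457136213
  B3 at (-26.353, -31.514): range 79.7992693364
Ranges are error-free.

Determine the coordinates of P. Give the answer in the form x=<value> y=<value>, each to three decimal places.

eq1: (x − 42.316)² + (y − 2.895)² = 71.9749600587²
eq2: (x − 30.076)² + (y + 32.718)² = 91.5457136213²
eq3: (x + 26.353)² + (y + 31.514)² = 79.7992693364²
eq1−eq3, eq1−eq2 (x²,y² cancel):
  -137.338·x − 68.818·y = -1298.940587
  -24.480·x − 71.226·y = -3024.214388
det = -137.338·-71.226 − -68.818·-24.480 = 8097.371748
x = (-1298.940587·-71.226 − -68.818·-3024.214388) / 8097.371748 = -14.276490
y = (-137.338·-3024.214388 − -1298.940587·-24.480) / 8097.371748 = 47.366170

x=-14.276 y=47.366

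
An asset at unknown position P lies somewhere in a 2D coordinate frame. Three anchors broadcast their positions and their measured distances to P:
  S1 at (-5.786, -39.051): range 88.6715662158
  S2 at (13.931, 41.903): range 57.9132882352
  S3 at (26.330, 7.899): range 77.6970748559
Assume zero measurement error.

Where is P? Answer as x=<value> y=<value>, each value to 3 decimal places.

eq1: (x + 5.786)² + (y + 39.051)² = 88.6715662158²
eq2: (x − 13.931)² + (y − 41.903)² = 57.9132882352²
eq3: (x − 26.330)² + (y − 7.899)² = 77.6970748559²
eq2−eq3, eq2−eq1 (x²,y² cancel):
  24.798·x − 68.008·y = -3877.157556
  -39.434·x − 161.908·y = -4900.173474
det = 24.798·-161.908 − -68.008·-39.434 = -6696.822056
x = (-3877.157556·-161.908 − -68.008·-4900.173474) / -6696.822056 = -43.974862
y = (24.798·-4900.173474 − -3877.157556·-39.434) / -6696.822056 = 40.975605

x=-43.975 y=40.976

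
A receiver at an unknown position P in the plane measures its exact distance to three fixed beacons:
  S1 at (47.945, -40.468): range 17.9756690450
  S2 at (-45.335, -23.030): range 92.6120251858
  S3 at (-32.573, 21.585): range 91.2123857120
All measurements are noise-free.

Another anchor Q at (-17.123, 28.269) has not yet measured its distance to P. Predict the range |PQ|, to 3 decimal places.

82.007

eq1: (x − 47.945)² + (y + 40.468)² = 17.9756690450²
eq2: (x + 45.335)² + (y + 23.030)² = 92.6120251858²
eq3: (x + 32.573)² + (y − 21.585)² = 91.2123857120²
eq2−eq1, eq2−eq3 (x²,y² cancel):
  186.560·x − 34.876·y = 9604.601455
  25.524·x + 89.230·y = -801.442669
det = 186.560·89.230 − -34.876·25.524 = 17536.923824
x = (9604.601455·89.230 − -34.876·-801.442669) / 17536.923824 = 47.275536
y = (186.560·-801.442669 − 9604.601455·25.524) / 17536.923824 = -22.504802
|P − Q| = √((47.275536 − -17.123)² + (-22.504802 − 28.269)²) = 82.007014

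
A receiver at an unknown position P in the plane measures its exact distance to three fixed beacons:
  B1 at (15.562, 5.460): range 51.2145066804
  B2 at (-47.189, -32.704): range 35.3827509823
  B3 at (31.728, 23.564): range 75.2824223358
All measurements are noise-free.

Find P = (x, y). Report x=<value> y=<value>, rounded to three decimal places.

x=-12.148 y=-37.611

eq1: (x − 15.562)² + (y − 5.460)² = 51.2145066804²
eq2: (x + 47.189)² + (y + 32.704)² = 35.3827509823²
eq3: (x − 31.728)² + (y − 23.564)² = 75.2824223358²
eq3−eq2, eq3−eq1 (x²,y² cancel):
  -157.834·x − 112.536·y = 6149.929303
  -32.332·x − 36.208·y = 1754.576782
det = -157.834·-36.208 − -112.536·-32.332 = 2076.339520
x = (6149.929303·-36.208 − -112.536·1754.576782) / 2076.339520 = -12.148104
y = (-157.834·1754.576782 − 6149.929303·-32.332) / 2076.339520 = -37.610592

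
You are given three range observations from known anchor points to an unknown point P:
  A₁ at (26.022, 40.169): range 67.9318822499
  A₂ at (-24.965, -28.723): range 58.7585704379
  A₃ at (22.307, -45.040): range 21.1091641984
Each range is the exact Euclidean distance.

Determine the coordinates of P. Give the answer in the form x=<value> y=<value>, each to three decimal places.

x=33.777 y=-27.319

eq1: (x − 26.022)² + (y − 40.169)² = 67.9318822499²
eq2: (x + 24.965)² + (y + 28.723)² = 58.7585704379²
eq3: (x − 22.307)² + (y + 45.040)² = 21.1091641984²
eq3−eq2, eq3−eq1 (x²,y² cancel):
  -94.544·x + 32.634·y = -4084.914682
  7.430·x + 170.418·y = -4404.654617
det = -94.544·170.418 − 32.634·7.430 = -16354.470012
x = (-4084.914682·170.418 − 32.634·-4404.654617) / -16354.470012 = 33.776790
y = (-94.544·-4404.654617 − -4084.914682·7.430) / -16354.470012 = -27.318805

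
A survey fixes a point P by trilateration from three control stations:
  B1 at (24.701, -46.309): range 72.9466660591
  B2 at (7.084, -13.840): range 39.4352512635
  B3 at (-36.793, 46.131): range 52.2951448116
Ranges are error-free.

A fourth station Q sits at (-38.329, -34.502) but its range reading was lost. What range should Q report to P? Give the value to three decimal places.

eq1: (x − 24.701)² + (y + 46.309)² = 72.9466660591²
eq2: (x − 7.084)² + (y + 13.840)² = 39.4352512635²
eq3: (x + 36.793)² + (y − 46.131)² = 52.2951448116²
eq1−eq3, eq1−eq2 (x²,y² cancel):
  -122.988·x + 184.880·y = 3313.565046
  -35.234·x + 64.938·y = 1253.142821
det = -122.988·64.938 − 184.880·-35.234 = -1472.532824
x = (3313.565046·64.938 − 184.880·1253.142821) / -1472.532824 = 11.208414
y = (-122.988·1253.142821 − 3313.565046·-35.234) / -1472.532824 = 25.378978
|P − Q| = √((11.208414 − -38.329)² + (25.378978 − -34.502)²) = 77.715423

77.715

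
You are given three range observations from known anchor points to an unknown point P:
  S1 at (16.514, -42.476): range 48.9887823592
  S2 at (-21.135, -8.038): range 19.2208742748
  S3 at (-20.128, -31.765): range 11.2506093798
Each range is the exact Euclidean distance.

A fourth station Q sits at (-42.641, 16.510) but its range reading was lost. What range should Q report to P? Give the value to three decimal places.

eq1: (x − 16.514)² + (y + 42.476)² = 48.9887823592²
eq2: (x + 21.135)² + (y + 8.038)² = 19.2208742748²
eq3: (x + 20.128)² + (y + 31.765)² = 11.2506093798²
eq3−eq1, eq3−eq2 (x²,y² cancel):
  73.284·x − 21.422·y = -1610.553423
  -2.014·x + 47.454·y = -1145.719736
det = 73.284·47.454 − -21.422·-2.014 = 3434.475028
x = (-1610.553423·47.454 − -21.422·-1145.719736) / 3434.475028 = -29.399198
y = (73.284·-1145.719736 − -1610.553423·-2.014) / 3434.475028 = -25.391531
|P − Q| = √((-29.399198 − -42.641)² + (-25.391531 − 16.510)²) = 43.944097

43.944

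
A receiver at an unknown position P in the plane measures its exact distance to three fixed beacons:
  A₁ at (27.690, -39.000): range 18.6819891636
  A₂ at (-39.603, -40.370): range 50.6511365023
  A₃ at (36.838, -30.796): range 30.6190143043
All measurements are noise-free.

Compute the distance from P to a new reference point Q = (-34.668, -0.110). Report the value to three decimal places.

64.977

eq1: (x − 27.690)² + (y + 39.000)² = 18.6819891636²
eq2: (x + 39.603)² + (y + 40.370)² = 50.6511365023²
eq3: (x − 36.838)² + (y + 30.796)² = 30.6190143043²
eq2−eq1, eq2−eq3 (x²,y² cancel):
  134.586·x + 2.740·y = 1306.122501
  152.882·x + 19.148·y = 735.310943
det = 134.586·19.148 − 2.740·152.882 = 2158.156048
x = (1306.122501·19.148 − 2.740·735.310943) / 2158.156048 = 10.654874
y = (134.586·735.310943 − 1306.122501·152.882) / 2158.156048 = -46.669499
|P − Q| = √((10.654874 − -34.668)² + (-46.669499 − -0.110)²) = 64.976533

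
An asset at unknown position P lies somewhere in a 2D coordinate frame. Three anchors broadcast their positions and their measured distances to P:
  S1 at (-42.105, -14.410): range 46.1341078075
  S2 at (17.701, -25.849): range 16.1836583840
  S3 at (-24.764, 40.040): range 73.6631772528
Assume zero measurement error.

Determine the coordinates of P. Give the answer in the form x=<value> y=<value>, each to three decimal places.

eq1: (x + 42.105)² + (y + 14.410)² = 46.1341078075²
eq2: (x − 17.701)² + (y + 25.849)² = 16.1836583840²
eq3: (x + 24.764)² + (y − 40.040)² = 73.6631772528²
eq1−eq2, eq1−eq3 (x²,y² cancel):
  119.612·x − 22.878·y = 867.462182
  34.682·x + 108.900·y = -3061.929609
det = 119.612·108.900 − -22.878·34.682 = 13819.201596
x = (867.462182·108.900 − -22.878·-3061.929609) / 13819.201596 = 1.766803
y = (119.612·-3061.929609 − 867.462182·34.682) / 13819.201596 = -28.679576

x=1.767 y=-28.680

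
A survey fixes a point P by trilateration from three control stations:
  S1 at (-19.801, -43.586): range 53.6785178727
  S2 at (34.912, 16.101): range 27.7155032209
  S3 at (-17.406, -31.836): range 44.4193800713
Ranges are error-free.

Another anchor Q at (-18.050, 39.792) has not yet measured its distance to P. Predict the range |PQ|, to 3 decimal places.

59.682

eq1: (x + 19.801)² + (y + 43.586)² = 53.6785178727²
eq2: (x − 34.912)² + (y − 16.101)² = 27.7155032209²
eq3: (x + 17.406)² + (y + 31.836)² = 44.4193800713²
eq1−eq3, eq1−eq2 (x²,y² cancel):
  4.790·x + 23.500·y = -67.017310
  109.426·x + 119.374·y = 1299.505110
det = 4.790·119.374 − 23.500·109.426 = -1999.709540
x = (-67.017310·119.374 − 23.500·1299.505110) / -1999.709540 = 19.272046
y = (4.790·1299.505110 − -67.017310·109.426) / -1999.709540 = -6.780017
|P − Q| = √((19.272046 − -18.050)² + (-6.780017 − 39.792)²) = 59.681554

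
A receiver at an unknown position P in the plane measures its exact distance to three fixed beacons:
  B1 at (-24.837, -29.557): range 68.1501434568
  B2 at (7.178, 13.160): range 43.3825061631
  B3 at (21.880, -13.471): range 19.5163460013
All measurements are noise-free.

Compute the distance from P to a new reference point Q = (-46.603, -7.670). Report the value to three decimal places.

88.193

eq1: (x + 24.837)² + (y + 29.557)² = 68.1501434568²
eq2: (x − 7.178)² + (y − 13.160)² = 43.3825061631²
eq3: (x − 21.880)² + (y + 13.471)² = 19.5163460013²
eq2−eq1, eq2−eq3 (x²,y² cancel):
  -64.030·x − 85.434·y = -1496.616678
  29.404·x − 53.262·y = 1936.647037
det = -64.030·-53.262 − -85.434·29.404 = 5922.467196
x = (-1496.616678·-53.262 − -85.434·1936.647037) / 5922.467196 = 41.396312
y = (-64.030·1936.647037 − -1496.616678·29.404) / 5922.467196 = -13.507376
|P − Q| = √((41.396312 − -46.603)² + (-13.507376 − -7.670)²) = 88.192709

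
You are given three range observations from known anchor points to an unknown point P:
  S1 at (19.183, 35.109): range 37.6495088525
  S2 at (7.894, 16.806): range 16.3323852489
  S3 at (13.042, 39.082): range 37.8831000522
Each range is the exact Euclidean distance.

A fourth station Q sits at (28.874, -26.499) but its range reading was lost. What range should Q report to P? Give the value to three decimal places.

eq1: (x − 19.183)² + (y − 35.109)² = 37.6495088525²
eq2: (x − 7.894)² + (y − 16.806)² = 16.3323852489²
eq3: (x − 13.042)² + (y − 39.082)² = 37.8831000522²
eq3−eq1, eq3−eq2 (x²,y² cancel):
  12.282·x − 7.946·y = -79.223365
  -10.296·x − 44.552·y = -184.357154
det = 12.282·-44.552 − -7.946·-10.296 = -628.999680
x = (-79.223365·-44.552 − -7.946·-184.357154) / -628.999680 = -3.282446
y = (12.282·-184.357154 − -79.223365·-10.296) / -628.999680 = 4.896598
|P − Q| = √((-3.282446 − 28.874)² + (4.896598 − -26.499)²) = 44.941301

44.941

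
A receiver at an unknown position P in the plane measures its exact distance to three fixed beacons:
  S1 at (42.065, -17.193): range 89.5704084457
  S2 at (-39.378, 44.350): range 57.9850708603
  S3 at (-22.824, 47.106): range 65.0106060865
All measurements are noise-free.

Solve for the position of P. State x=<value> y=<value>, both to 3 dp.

eq1: (x − 42.065)² + (y + 17.193)² = 89.5704084457²
eq2: (x + 39.378)² + (y − 44.350)² = 57.9850708603²
eq3: (x + 22.824)² + (y − 47.106)² = 65.0106060865²
eq3−eq1, eq3−eq2 (x²,y² cancel):
  129.778·x − 128.598·y = -4471.325903
  -33.108·x − 5.512·y = 1641.749633
det = 129.778·-5.512 − -128.598·-33.108 = -4972.958920
x = (-4471.325903·-5.512 − -128.598·1641.749633) / -4972.958920 = -47.410741
y = (129.778·1641.749633 − -4471.325903·-33.108) / -4972.958920 = -13.075983

x=-47.411 y=-13.076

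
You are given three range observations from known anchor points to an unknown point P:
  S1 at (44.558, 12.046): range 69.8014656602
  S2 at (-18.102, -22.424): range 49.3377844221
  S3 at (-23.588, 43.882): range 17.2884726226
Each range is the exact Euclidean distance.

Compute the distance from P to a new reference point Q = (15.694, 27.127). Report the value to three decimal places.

eq1: (x − 44.558)² + (y − 12.046)² = 69.8014656602²
eq2: (x + 18.102)² + (y + 22.424)² = 49.3377844221²
eq3: (x + 23.588)² + (y − 43.882)² = 17.2884726226²
eq2−eq1, eq2−eq3 (x²,y² cancel):
  125.320·x + 68.940·y = -1138.024337
  -10.972·x + 132.612·y = 3786.831174
det = 125.320·132.612 − 68.940·-10.972 = 17375.345520
x = (-1138.024337·132.612 − 68.940·3786.831174) / 17375.345520 = -23.710598
y = (125.320·3786.831174 − -1138.024337·-10.972) / 17375.345520 = 26.593962
|P − Q| = √((-23.710598 − 15.694)² + (26.593962 − 27.127)²) = 39.408203

39.408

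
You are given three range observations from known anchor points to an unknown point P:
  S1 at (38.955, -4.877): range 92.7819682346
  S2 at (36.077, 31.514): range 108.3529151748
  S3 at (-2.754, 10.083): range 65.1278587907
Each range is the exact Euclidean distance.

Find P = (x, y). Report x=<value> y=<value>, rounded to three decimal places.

x=-48.273 y=-36.497

eq1: (x − 38.955)² + (y + 4.877)² = 92.7819682346²
eq2: (x − 36.077)² + (y − 31.514)² = 108.3529151748²
eq3: (x + 2.754)² + (y − 10.083)² = 65.1278587907²
eq1−eq3, eq1−eq2 (x²,y² cancel):
  -83.418·x + 29.920·y = 2934.829890
  -5.756·x + 72.782·y = -2378.455626
det = -83.418·72.782 − 29.920·-5.756 = -5899.109356
x = (2934.829890·72.782 − 29.920·-2378.455626) / -5899.109356 = -48.272742
y = (-83.418·-2378.455626 − 2934.829890·-5.756) / -5899.109356 = -36.496847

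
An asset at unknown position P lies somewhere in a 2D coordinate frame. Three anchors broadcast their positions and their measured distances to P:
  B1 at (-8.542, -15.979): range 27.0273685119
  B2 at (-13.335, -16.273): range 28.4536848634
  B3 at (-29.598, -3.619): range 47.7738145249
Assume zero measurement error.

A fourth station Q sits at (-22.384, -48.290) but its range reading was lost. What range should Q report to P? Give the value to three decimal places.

eq1: (x + 8.542)² + (y + 15.979)² = 27.0273685119²
eq2: (x + 13.335)² + (y + 16.273)² = 28.4536848634²
eq3: (x + 29.598)² + (y + 3.619)² = 47.7738145249²
eq3−eq2, eq3−eq1 (x²,y² cancel):
  32.526·x − 25.308·y = 1026.219161
  42.112·x − 24.720·y = 991.014146
det = 32.526·-24.720 − -25.308·42.112 = 261.727776
x = (1026.219161·-24.720 − -25.308·991.014146) / 261.727776 = -1.098667
y = (32.526·991.014146 − 1026.219161·42.112) / 261.727776 = -41.961214
|P − Q| = √((-1.098667 − -22.384)² + (-41.961214 − -48.290)²) = 22.206281

22.206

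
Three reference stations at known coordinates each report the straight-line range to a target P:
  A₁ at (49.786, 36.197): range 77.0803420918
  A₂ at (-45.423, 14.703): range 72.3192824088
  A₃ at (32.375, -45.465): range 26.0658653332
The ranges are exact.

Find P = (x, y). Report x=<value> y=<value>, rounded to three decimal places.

eq1: (x − 49.786)² + (y − 36.197)² = 77.0803420918²
eq2: (x + 45.423)² + (y − 14.703)² = 72.3192824088²
eq3: (x − 32.375)² + (y + 45.465)² = 26.0658653332²
eq1−eq3, eq1−eq2 (x²,y² cancel):
  -34.822·x − 163.324·y = 4588.288046
  -190.418·x − 42.988·y = -798.140938
det = -34.822·-42.988 − -163.324·-190.418 = -29602.901296
x = (4588.288046·-42.988 − -163.324·-798.140938) / -29602.901296 = 11.066378
y = (-34.822·-798.140938 − 4588.288046·-190.418) / -29602.901296 = -30.452606

x=11.066 y=-30.453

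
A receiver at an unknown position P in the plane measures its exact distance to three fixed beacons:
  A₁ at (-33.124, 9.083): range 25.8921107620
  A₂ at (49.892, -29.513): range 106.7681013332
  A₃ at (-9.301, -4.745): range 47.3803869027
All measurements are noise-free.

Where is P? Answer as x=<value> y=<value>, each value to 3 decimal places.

x=-35.268 y=34.886

eq1: (x + 33.124)² + (y − 9.083)² = 25.8921107620²
eq2: (x − 49.892)² + (y + 29.513)² = 106.7681013332²
eq3: (x + 9.301)² + (y + 4.745)² = 47.3803869027²
eq1−eq2, eq1−eq3 (x²,y² cancel):
  166.032·x − 77.192·y = -8548.497495
  47.646·x − 27.656·y = -2645.176302
det = 166.032·-27.656 − -77.192·47.646 = -913.890960
x = (-8548.497495·-27.656 − -77.192·-2645.176302) / -913.890960 = -35.267662
y = (166.032·-2645.176302 − -8548.497495·47.646) / -913.890960 = 34.886219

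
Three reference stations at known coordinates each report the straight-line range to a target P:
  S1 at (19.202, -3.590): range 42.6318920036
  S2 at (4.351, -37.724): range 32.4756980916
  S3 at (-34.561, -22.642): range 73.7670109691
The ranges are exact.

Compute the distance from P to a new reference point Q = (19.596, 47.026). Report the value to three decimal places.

91.171

eq1: (x − 19.202)² + (y + 3.590)² = 42.6318920036²
eq2: (x − 4.351)² + (y + 37.724)² = 32.4756980916²
eq3: (x + 34.561)² + (y + 22.642)² = 73.7670109691²
eq2−eq1, eq2−eq3 (x²,y² cancel):
  29.702·x + 68.268·y = -1823.233722
  -77.824·x + 30.164·y = -4121.809433
det = 29.702·30.164 − 68.268·-77.824 = 6208.819960
x = (-1823.233722·30.164 − 68.268·-4121.809433) / 6208.819960 = 36.462913
y = (29.702·-4121.809433 − -1823.233722·-77.824) / 6208.819960 = -42.571266
|P − Q| = √((36.462913 − 19.596)² + (-42.571266 − 47.026)²) = 91.171063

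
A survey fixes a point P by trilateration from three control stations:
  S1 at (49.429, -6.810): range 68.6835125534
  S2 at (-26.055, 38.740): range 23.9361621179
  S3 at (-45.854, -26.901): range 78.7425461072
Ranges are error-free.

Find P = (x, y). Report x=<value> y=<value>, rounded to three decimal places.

eq1: (x − 49.429)² + (y + 6.810)² = 68.6835125534²
eq2: (x + 26.055)² + (y − 38.740)² = 23.9361621179²
eq3: (x + 45.854)² + (y + 26.901)² = 78.7425461072²
eq1−eq2, eq1−eq3 (x²,y² cancel):
  -150.968·x + 91.100·y = 3834.533524
  -190.566·x − 40.182·y = -1146.312695
det = -150.968·-40.182 − 91.100·-190.566 = 23426.758776
x = (3834.533524·-40.182 − 91.100·-1146.312695) / 23426.758776 = -2.119377
y = (-150.968·-1146.312695 − 3834.533524·-190.566) / 23426.758776 = 38.579313

x=-2.119 y=38.579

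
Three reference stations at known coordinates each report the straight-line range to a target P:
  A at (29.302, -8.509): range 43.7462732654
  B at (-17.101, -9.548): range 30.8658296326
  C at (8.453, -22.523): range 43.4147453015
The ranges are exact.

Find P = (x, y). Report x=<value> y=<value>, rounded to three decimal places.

x=-4.878 y=18.794

eq1: (x − 29.302)² + (y + 8.509)² = 43.7462732654²
eq2: (x + 17.101)² + (y + 9.548)² = 30.8658296326²
eq3: (x − 8.453)² + (y + 22.523)² = 43.4147453015²
eq2−eq3, eq2−eq1 (x²,y² cancel):
  51.108·x − 25.950·y = -737.010438
  92.806·x + 2.078·y = -413.635206
det = 51.108·2.078 − -25.950·92.806 = 2514.518124
x = (-737.010438·2.078 − -25.950·-413.635206) / 2514.518124 = -4.877810
y = (51.108·-413.635206 − -737.010438·92.806) / 2514.518124 = 18.794425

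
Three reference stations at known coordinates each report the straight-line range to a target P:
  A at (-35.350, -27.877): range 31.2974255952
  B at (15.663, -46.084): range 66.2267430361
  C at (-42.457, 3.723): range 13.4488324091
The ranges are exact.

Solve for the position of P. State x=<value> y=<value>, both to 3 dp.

x=-29.041 y=2.778

eq1: (x + 35.350)² + (y + 27.877)² = 31.2974255952²
eq2: (x − 15.663)² + (y + 46.084)² = 66.2267430361²
eq3: (x + 42.457)² + (y − 3.723)² = 13.4488324091²
eq1−eq2, eq1−eq3 (x²,y² cancel):
  102.026·x − 36.414·y = -3064.137648
  -14.214·x + 63.200·y = 588.365705
det = 102.026·63.200 − -36.414·-14.214 = 5930.454604
x = (-3064.137648·63.200 − -36.414·588.365705) / 5930.454604 = -29.041408
y = (102.026·588.365705 − -3064.137648·-14.214) / 5930.454604 = 2.778024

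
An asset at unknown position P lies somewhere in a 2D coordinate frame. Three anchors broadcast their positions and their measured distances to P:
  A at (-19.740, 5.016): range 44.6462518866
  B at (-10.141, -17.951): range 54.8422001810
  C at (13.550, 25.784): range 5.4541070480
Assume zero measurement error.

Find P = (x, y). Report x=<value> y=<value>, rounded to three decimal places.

eq1: (x + 19.740)² + (y − 5.016)² = 44.6462518866²
eq2: (x + 10.141)² + (y + 17.951)² = 54.8422001810²
eq3: (x − 13.550)² + (y − 25.784)² = 5.4541070480²
eq2−eq1, eq2−eq3 (x²,y² cancel):
  -19.198·x + 45.934·y = 1004.128687
  47.382·x + 87.470·y = 3401.258511
det = -19.198·87.470 − 45.934·47.382 = -3855.693848
x = (1004.128687·87.470 − 45.934·3401.258511) / -3855.693848 = 17.740587
y = (-19.198·3401.258511 − 1004.128687·47.382) / -3855.693848 = 29.274883

x=17.741 y=29.275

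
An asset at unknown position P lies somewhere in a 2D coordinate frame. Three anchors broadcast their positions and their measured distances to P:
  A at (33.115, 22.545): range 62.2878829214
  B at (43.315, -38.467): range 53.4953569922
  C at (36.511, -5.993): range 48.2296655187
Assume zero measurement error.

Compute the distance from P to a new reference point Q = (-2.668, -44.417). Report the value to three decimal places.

21.092

eq1: (x − 33.115)² + (y − 22.545)² = 62.2878829214²
eq2: (x − 43.315)² + (y + 38.467)² = 53.4953569922²
eq3: (x − 36.511)² + (y + 5.993)² = 48.2296655187²
eq2−eq3, eq2−eq1 (x²,y² cancel):
  -13.608·x + 64.948·y = -1451.277560
  -20.400·x + 122.024·y = -2769.046203
det = -13.608·122.024 − 64.948·-20.400 = -335.563392
x = (-1451.277560·122.024 − 64.948·-2769.046203) / -335.563392 = -8.205066
y = (-13.608·-2769.046203 − -1451.277560·-20.400) / -335.563392 = -24.064361
|P − Q| = √((-8.205066 − -2.668)² + (-24.064361 − -44.417)²) = 21.092393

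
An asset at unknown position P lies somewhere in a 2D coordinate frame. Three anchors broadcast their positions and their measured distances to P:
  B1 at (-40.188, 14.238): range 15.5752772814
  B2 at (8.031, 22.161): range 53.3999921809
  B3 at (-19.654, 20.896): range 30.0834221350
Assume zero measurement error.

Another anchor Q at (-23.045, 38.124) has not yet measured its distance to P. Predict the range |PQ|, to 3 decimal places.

42.917

eq1: (x + 40.188)² + (y − 14.238)² = 15.5752772814²
eq2: (x − 8.031)² + (y − 22.161)² = 53.3999921809²
eq3: (x + 19.654)² + (y − 20.896)² = 30.0834221350²
eq3−eq1, eq3−eq2 (x²,y² cancel):
  -41.068·x − 13.316·y = 1657.296481
  55.370·x + 2.530·y = -2213.862528
det = -41.068·2.530 − -13.316·55.370 = 633.404880
x = (1657.296481·2.530 − -13.316·-2213.862528) / 633.404880 = -39.922069
y = (-41.068·-2213.862528 − 1657.296481·55.370) / 633.404880 = -1.335007
|P − Q| = √((-39.922069 − -23.045)² + (-1.335007 − 38.124)²) = 42.916765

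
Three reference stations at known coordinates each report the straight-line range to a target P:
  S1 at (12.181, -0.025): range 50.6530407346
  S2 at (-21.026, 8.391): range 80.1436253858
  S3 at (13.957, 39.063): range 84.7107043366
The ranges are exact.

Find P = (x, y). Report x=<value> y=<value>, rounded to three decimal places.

x=42.261 y=-40.779

eq1: (x − 12.181)² + (y + 0.025)² = 50.6530407346²
eq2: (x + 21.026)² + (y − 8.391)² = 80.1436253858²
eq3: (x − 13.957)² + (y − 39.063)² = 84.7107043366²
eq1−eq3, eq1−eq2 (x²,y² cancel):
  3.552·x + 78.176·y = -3037.834462
  -66.414·x + 16.832·y = -3493.145983
det = 3.552·16.832 − 78.176·-66.414 = 5251.768128
x = (-3037.834462·16.832 − 78.176·-3493.145983) / 5251.768128 = 42.261453
y = (3.552·-3493.145983 − -3037.834462·-66.414) / 5251.768128 = -40.779103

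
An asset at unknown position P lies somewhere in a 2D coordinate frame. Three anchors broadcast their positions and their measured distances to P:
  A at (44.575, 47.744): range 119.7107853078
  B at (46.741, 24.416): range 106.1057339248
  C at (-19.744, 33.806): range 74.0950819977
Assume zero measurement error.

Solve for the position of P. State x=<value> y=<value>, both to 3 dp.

x=-39.312 y=-37.658

eq1: (x − 44.575)² + (y − 47.744)² = 119.7107853078²
eq2: (x − 46.741)² + (y − 24.416)² = 106.1057339248²
eq3: (x + 19.744)² + (y − 33.806)² = 74.0950819977²
eq3−eq2, eq3−eq1 (x²,y² cancel):
  132.970·x − 18.780·y = -4520.154630
  128.638·x + 27.876·y = -6106.841954
det = 132.970·27.876 − -18.780·128.638 = 6122.493360
x = (-4520.154630·27.876 − -18.780·-6106.841954) / 6122.493360 = -39.312468
y = (132.970·-6106.841954 − -4520.154630·128.638) / 6122.493360 = -37.658370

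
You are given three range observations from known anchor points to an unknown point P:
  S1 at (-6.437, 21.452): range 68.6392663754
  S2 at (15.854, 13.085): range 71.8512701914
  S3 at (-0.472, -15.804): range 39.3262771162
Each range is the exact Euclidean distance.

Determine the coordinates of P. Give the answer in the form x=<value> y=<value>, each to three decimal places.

eq1: (x + 6.437)² + (y − 21.452)² = 68.6392663754²
eq2: (x − 15.854)² + (y − 13.085)² = 71.8512701914²
eq3: (x + 0.472)² + (y + 15.804)² = 39.3262771162²
eq3−eq1, eq3−eq2 (x²,y² cancel):
  -11.930·x + 74.512·y = -2913.158744
  32.652·x + 57.778·y = -3443.471615
det = -11.930·57.778 − 74.512·32.652 = -3122.257364
x = (-2913.158744·57.778 − 74.512·-3443.471615) / -3122.257364 = -28.269121
y = (-11.930·-3443.471615 − -2913.158744·32.652) / -3122.257364 = -43.622629

x=-28.269 y=-43.623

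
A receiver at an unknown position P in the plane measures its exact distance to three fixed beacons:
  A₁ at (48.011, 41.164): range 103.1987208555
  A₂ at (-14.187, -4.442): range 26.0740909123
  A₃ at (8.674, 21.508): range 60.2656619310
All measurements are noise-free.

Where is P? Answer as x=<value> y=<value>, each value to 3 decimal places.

x=-35.426 y=-19.566

eq1: (x − 48.011)² + (y − 41.164)² = 103.1987208555²
eq2: (x + 14.187)² + (y + 4.442)² = 26.0740909123²
eq3: (x − 8.674)² + (y − 21.508)² = 60.2656619310²
eq2−eq3, eq2−eq1 (x²,y² cancel):
  45.722·x + 51.900·y = -2635.261784
  124.396·x + 91.212·y = -6191.589085
det = 45.722·91.212 − 51.900·124.396 = -2285.757336
x = (-2635.261784·91.212 − 51.900·-6191.589085) / -2285.757336 = -35.426322
y = (45.722·-6191.589085 − -2635.261784·124.396) / -2285.757336 = -19.566464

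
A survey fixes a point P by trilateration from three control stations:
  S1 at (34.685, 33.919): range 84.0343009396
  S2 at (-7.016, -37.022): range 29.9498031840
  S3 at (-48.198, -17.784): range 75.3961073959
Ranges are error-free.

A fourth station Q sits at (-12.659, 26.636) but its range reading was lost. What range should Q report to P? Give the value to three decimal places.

eq1: (x − 34.685)² + (y − 33.919)² = 84.0343009396²
eq2: (x + 7.016)² + (y + 37.022)² = 29.9498031840²
eq3: (x + 48.198)² + (y + 17.784)² = 75.3961073959²
eq3−eq1, eq3−eq2 (x²,y² cancel):
  165.766·x + 103.406·y = -1662.960798
  82.364·x − 38.476·y = 3568.117180
det = 165.766·-38.476 − 103.406·82.364 = -14894.944400
x = (-1662.960798·-38.476 − 103.406·3568.117180) / -14894.944400 = 20.475447
y = (165.766·3568.117180 − -1662.960798·82.364) / -14894.944400 = -48.905226
|P − Q| = √((20.475447 − -12.659)² + (-48.905226 − 26.636)²) = 82.488595

82.489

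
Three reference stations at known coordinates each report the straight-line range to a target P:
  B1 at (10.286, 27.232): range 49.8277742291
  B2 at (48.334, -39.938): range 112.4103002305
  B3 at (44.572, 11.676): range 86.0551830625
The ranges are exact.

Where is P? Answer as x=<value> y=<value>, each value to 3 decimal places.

eq1: (x − 10.286)² + (y − 27.232)² = 49.8277742291²
eq2: (x − 48.334)² + (y + 39.938)² = 112.4103002305²
eq3: (x − 44.572)² + (y − 11.676)² = 86.0551830625²
eq1−eq2, eq1−eq3 (x²,y² cancel):
  76.096·x − 134.340·y = -7069.432733
  68.572·x − 31.112·y = -3647.078907
det = 76.096·-31.112 − -134.340·68.572 = 6844.463728
x = (-7069.432733·-31.112 − -134.340·-3647.078907) / 6844.463728 = -39.448582
y = (76.096·-3647.078907 − -7069.432733·68.572) / 6844.463728 = 30.278051

x=-39.449 y=30.278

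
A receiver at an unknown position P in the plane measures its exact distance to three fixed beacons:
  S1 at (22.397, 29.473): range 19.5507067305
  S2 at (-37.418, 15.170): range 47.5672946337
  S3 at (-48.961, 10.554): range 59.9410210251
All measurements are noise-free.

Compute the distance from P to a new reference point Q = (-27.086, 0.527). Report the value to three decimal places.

48.686

eq1: (x − 22.397)² + (y − 29.473)² = 19.5507067305²
eq2: (x + 37.418)² + (y − 15.170)² = 47.5672946337²
eq3: (x + 48.961)² + (y − 10.554)² = 59.9410210251²
eq3−eq1, eq3−eq2 (x²,y² cancel):
  142.716·x + 37.838·y = 2072.412769
  23.086·x + 9.232·y = 451.947670
det = 142.716·9.232 − 37.838·23.086 = 444.026044
x = (2072.412769·9.232 − 37.838·451.947670) / 444.026044 = 4.575675
y = (142.716·451.947670 − 2072.412769·23.086) / 444.026044 = 37.512310
|P − Q| = √((4.575675 − -27.086)² + (37.512310 − 0.527)²) = 48.686495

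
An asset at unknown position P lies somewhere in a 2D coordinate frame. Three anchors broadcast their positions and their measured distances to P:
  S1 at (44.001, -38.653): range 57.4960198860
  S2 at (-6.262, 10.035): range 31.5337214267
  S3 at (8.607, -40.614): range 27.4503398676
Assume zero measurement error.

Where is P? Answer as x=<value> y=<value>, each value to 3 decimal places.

eq1: (x − 44.001)² + (y + 38.653)² = 57.4960198860²
eq2: (x + 6.262)² + (y − 10.035)² = 31.5337214267²
eq3: (x − 8.607)² + (y + 40.614)² = 27.4503398676²
eq2−eq1, eq2−eq3 (x²,y² cancel):
  100.526·x − 97.376·y = 978.811825
  29.738·x − 101.298·y = 1824.518004
det = 100.526·-101.298 − -97.376·29.738 = -7287.315260
x = (978.811825·-101.298 − -97.376·1824.518004) / -7287.315260 = -10.773870
y = (100.526·1824.518004 − 978.811825·29.738) / -7287.315260 = -21.174271

x=-10.774 y=-21.174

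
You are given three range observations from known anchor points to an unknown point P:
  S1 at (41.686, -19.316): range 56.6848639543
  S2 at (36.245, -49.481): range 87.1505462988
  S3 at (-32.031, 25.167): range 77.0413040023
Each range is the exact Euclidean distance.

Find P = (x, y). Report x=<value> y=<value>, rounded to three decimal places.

x=44.046 y=37.320

eq1: (x − 41.686)² + (y + 19.316)² = 56.6848639543²
eq2: (x − 36.245)² + (y + 49.481)² = 87.1505462988²
eq3: (x + 32.031)² + (y − 25.167)² = 77.0413040023²
eq3−eq1, eq3−eq2 (x²,y² cancel):
  147.434·x − 88.966·y = 3173.656323
  136.552·x − 149.296·y = 442.851338
det = 147.434·-149.296 − -88.966·136.552 = -9862.821232
x = (3173.656323·-149.296 − -88.966·442.851338) / -9862.821232 = 44.045763
y = (147.434·442.851338 − 3173.656323·136.552) / -9862.821232 = 37.319725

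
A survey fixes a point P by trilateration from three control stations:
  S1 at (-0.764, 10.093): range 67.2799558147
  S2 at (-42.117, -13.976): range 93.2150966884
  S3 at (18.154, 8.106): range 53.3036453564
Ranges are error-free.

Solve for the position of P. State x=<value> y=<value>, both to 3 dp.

eq1: (x + 0.764)² + (y − 10.093)² = 67.2799558147²
eq2: (x + 42.117)² + (y + 13.976)² = 93.2150966884²
eq3: (x − 18.154)² + (y − 8.106)² = 53.3036453564²
eq2−eq1, eq2−eq3 (x²,y² cancel):
  82.706·x + 48.138·y = 2295.743876
  120.542·x + 44.164·y = 4273.880329
det = 82.706·44.164 − 48.138·120.542 = -2150.023012
x = (2295.743876·44.164 − 48.138·4273.880329) / -2150.023012 = 48.532885
y = (82.706·4273.880329 − 2295.743876·120.542) / -2150.023012 = -35.693566

x=48.533 y=-35.694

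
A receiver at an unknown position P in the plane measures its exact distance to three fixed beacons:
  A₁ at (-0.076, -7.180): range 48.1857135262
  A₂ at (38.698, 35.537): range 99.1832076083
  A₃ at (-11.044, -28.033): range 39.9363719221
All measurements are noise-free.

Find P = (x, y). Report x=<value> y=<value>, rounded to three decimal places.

eq1: (x + 0.076)² + (y + 7.180)² = 48.1857135262²
eq2: (x − 38.698)² + (y − 35.537)² = 99.1832076083²
eq3: (x + 11.044)² + (y + 28.033)² = 39.9363719221²
eq3−eq1, eq3−eq2 (x²,y² cancel):
  21.936·x + 41.706·y = -1583.210035
  99.484·x + 127.140·y = -6389.800321
det = 21.936·127.140 − 41.706·99.484 = -1360.136664
x = (-1583.210035·127.140 − 41.706·-6389.800321) / -1360.136664 = -47.939071
y = (21.936·-6389.800321 − -1583.210035·99.484) / -1360.136664 = -12.746813

x=-47.939 y=-12.747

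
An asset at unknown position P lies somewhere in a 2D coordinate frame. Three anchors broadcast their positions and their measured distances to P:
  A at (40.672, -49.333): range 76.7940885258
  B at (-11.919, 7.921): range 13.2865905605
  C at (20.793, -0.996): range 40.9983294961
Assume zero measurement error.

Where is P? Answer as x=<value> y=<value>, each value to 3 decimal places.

eq1: (x − 40.672)² + (y + 49.333)² = 76.7940885258²
eq2: (x + 11.919)² + (y − 7.921)² = 13.2865905605²
eq3: (x − 20.793)² + (y + 0.996)² = 40.9983294961²
eq1−eq2, eq1−eq3 (x²,y² cancel):
  -105.182·x + 114.508·y = 1837.646873
  -39.758·x + 96.674·y = 561.853403
det = -105.182·96.674 − 114.508·-39.758 = -5615.755604
x = (1837.646873·96.674 − 114.508·561.853403) / -5615.755604 = -20.178222
y = (-105.182·561.853403 − 1837.646873·-39.758) / -5615.755604 = -2.486629

x=-20.178 y=-2.487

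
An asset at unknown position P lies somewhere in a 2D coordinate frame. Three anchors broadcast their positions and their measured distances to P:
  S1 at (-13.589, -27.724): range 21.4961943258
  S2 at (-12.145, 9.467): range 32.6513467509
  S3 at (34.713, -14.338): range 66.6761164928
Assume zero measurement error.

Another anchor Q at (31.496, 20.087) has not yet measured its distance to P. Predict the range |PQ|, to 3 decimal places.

eq1: (x + 13.589)² + (y + 27.724)² = 21.4961943258²
eq2: (x + 12.145)² + (y − 9.467)² = 32.6513467509²
eq3: (x − 34.713)² + (y + 14.338)² = 66.6761164928²
eq3−eq1, eq3−eq2 (x²,y² cancel):
  -96.604·x − 26.772·y = 3526.328624
  -93.716·x + 47.610·y = 2206.148567
det = -96.604·47.610 − -26.772·-93.716 = -7108.281192
x = (3526.328624·47.610 − -26.772·2206.148567) / -7108.281192 = -31.927763
y = (-96.604·2206.148567 − 3526.328624·-93.716) / -7108.281192 = -16.509003
|P − Q| = √((-31.927763 − 31.496)² + (-16.509003 − 20.087)²) = 73.224594

73.225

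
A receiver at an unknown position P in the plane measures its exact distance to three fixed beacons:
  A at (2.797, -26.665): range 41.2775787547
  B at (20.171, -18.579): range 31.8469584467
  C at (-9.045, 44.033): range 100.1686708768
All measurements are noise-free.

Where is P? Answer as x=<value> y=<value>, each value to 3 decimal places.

x=40.757 y=-42.878

eq1: (x − 2.797)² + (y + 26.665)² = 41.2775787547²
eq2: (x − 20.171)² + (y + 18.579)² = 31.8469584467²
eq3: (x + 9.045)² + (y − 44.033)² = 100.1686708768²
eq1−eq3, eq1−eq2 (x²,y² cancel):
  -23.684·x + 141.396·y = -7028.052437
  34.748·x + 16.172·y = 722.812794
det = -23.684·16.172 − 141.396·34.748 = -5296.245856
x = (-7028.052437·16.172 − 141.396·722.812794) / -5296.245856 = 40.757266
y = (-23.684·722.812794 − -7028.052437·34.748) / -5296.245856 = -42.877856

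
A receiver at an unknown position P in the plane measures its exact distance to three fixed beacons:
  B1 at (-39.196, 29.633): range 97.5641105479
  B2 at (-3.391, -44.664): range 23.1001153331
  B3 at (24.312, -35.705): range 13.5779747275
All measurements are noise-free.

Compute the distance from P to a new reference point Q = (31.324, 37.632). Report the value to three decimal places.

86.821

eq1: (x + 39.196)² + (y − 29.633)² = 97.5641105479²
eq2: (x + 3.391)² + (y + 44.664)² = 23.1001153331²
eq3: (x − 24.312)² + (y + 35.705)² = 13.5779747275²
eq3−eq1, eq3−eq2 (x²,y² cancel):
  -127.016·x + 130.676·y = -8785.873533
  -55.406·x − 17.918·y = -208.802523
det = -127.016·-17.918 − 130.676·-55.406 = 9516.107144
x = (-8785.873533·-17.918 − 130.676·-208.802523) / 9516.107144 = 19.410328
y = (-127.016·-208.802523 − -8785.873533·-55.406) / 9516.107144 = -48.367346
|P − Q| = √((19.410328 − 31.324)² + (-48.367346 − 37.632)²) = 86.820638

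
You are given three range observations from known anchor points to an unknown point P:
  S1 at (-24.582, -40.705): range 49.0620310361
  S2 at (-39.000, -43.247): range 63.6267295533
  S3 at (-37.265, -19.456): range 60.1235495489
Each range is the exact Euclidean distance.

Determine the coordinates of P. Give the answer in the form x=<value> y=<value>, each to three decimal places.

eq1: (x + 24.582)² + (y + 40.705)² = 49.0620310361²
eq2: (x + 39.000)² + (y + 43.247)² = 63.6267295533²
eq3: (x + 37.265)² + (y + 19.456)² = 60.1235495489²
eq1−eq2, eq1−eq3 (x²,y² cancel):
  -28.836·x − 5.084·y = -511.146564
  -25.366·x + 42.498·y = -1701.713909
det = -28.836·42.498 − -5.084·-25.366 = -1354.433072
x = (-511.146564·42.498 − -5.084·-1701.713909) / -1354.433072 = 22.425782
y = (-28.836·-1701.713909 − -511.146564·-25.366) / -1354.433072 = -26.656820

x=22.426 y=-26.657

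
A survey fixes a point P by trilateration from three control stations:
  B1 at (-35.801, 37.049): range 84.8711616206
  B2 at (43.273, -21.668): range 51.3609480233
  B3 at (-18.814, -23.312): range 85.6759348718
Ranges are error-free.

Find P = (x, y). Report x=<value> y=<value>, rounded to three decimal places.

eq1: (x + 35.801)² + (y − 37.049)² = 84.8711616206²
eq2: (x − 43.273)² + (y + 21.668)² = 51.3609480233²
eq3: (x + 18.814)² + (y + 23.312)² = 85.6759348718²
eq3−eq1, eq3−eq2 (x²,y² cancel):
  -33.974·x + 120.722·y = 1894.175803
  124.174·x + 3.288·y = 6147.057647
det = -33.974·3.288 − 120.722·124.174 = -15102.240140
x = (1894.175803·3.288 − 120.722·6147.057647) / -15102.240140 = 48.725026
y = (-33.974·6147.057647 − 1894.175803·124.174) / -15102.240140 = 29.402759

x=48.725 y=29.403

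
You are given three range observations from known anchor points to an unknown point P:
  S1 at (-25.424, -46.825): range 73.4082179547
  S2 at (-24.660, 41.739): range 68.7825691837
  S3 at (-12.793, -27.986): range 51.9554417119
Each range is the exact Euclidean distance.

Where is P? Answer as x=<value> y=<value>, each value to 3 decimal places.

eq1: (x + 25.424)² + (y + 46.825)² = 73.4082179547²
eq2: (x + 24.660)² + (y − 41.739)² = 68.7825691837²
eq3: (x + 12.793)² + (y + 27.986)² = 51.9554417119²
eq1−eq3, eq1−eq2 (x²,y² cancel):
  25.262·x + 37.678·y = 797.315184
  1.528·x + 177.128·y = 169.023960
det = 25.262·177.128 − 37.678·1.528 = 4417.035552
x = (797.315184·177.128 − 37.678·169.023960) / 4417.035552 = 30.531418
y = (25.262·169.023960 − 797.315184·1.528) / 4417.035552 = 0.690867

x=30.531 y=0.691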